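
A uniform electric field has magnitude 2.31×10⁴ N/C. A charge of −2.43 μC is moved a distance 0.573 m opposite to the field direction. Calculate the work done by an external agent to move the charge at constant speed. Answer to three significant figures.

-0.0322 J

The potential change for a displacement 0.573 m opposite to the field direction is ΔV = +Ed = 1.32×10⁴ V.
W_ext = qΔV = -0.0322 J.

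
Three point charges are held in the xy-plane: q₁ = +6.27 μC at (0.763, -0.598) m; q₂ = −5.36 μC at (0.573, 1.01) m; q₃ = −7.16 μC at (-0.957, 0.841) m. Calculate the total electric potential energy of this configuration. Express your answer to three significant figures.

-0.142 J

The assembly work is the sum of pairwise potential energies, U = Σ_{i<j} kqᵢqⱼ/rᵢⱼ.
Pair separations: r₁₂ = 1.62 m, r₁₃ = 2.24 m, r₂₃ = 1.54 m.
U = (-0.187) + (-0.180) + (0.224) = -0.142 J.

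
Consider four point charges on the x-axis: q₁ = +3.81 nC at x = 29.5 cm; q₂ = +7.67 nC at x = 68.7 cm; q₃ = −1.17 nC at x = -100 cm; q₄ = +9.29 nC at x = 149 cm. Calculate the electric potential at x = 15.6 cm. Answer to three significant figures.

430 V

Electric potential is a scalar, so the contributions from each charge add algebraically: V = Σ kqᵢ/rᵢ.
Distances from the field point to each charge: r₁ = 0.139 m, r₂ = 0.531 m, r₃ = 1.16 m, r₄ = 1.33 m.
V = k[(3.81×10⁻⁹)/(0.139) + (7.67×10⁻⁹)/(0.531) + (-1.17×10⁻⁹)/(1.16) + (9.29×10⁻⁹)/(1.33)] = 430 V.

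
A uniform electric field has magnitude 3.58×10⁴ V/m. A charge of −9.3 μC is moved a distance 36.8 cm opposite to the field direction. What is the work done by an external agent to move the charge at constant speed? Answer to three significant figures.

The potential change for a displacement 36.8 cm opposite to the field direction is ΔV = +Ed = 1.32×10⁴ V.
W_ext = qΔV = -0.123 J.

-0.123 J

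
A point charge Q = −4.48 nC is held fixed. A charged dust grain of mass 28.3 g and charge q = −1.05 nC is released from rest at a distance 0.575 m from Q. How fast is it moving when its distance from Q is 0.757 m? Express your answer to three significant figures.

Only the electrostatic force acts, so mechanical energy is conserved: ½mv² = U₁ − U₂ = kQq(1/r₁ − 1/r₂).
U₁ − U₂ = (8.99×10⁹ N·m²/C²)(-4.48×10⁻⁹ C)(-1.05×10⁻⁹ C)(1/0.575 − 1/0.757) = 1.77×10⁻⁸ J.
v = √(2·1.77×10⁻⁸/0.0283) = 1.12×10⁻³ m/s.

1.12×10⁻³ m/s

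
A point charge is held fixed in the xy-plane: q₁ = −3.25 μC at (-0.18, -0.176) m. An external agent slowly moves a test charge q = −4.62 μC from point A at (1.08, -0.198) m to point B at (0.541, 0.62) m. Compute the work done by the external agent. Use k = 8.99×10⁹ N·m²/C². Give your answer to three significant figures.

For quasistatic motion the external work equals the change in potential energy: W_ext = qΔV = q(V_B − V_A).
At A: distance to the source charge is 1.26 m; V_A = kq₁/r = -2.32×10⁴ V.
At B: distance to the source charge is 1.07 m; V_B = kq₁/r = -2.72×10⁴ V.
ΔV = V_B − V_A = -4020 V.
W_ext = qΔV = (-4.62×10⁻⁶ C)(-4020 V) = 0.0186 J.

0.0186 J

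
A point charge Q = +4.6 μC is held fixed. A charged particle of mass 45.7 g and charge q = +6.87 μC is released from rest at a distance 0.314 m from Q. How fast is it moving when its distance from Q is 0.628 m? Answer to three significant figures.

Only the electrostatic force acts, so mechanical energy is conserved: ½mv² = U₁ − U₂ = kQq(1/r₁ − 1/r₂).
U₁ − U₂ = (8.99×10⁹ N·m²/C²)(4.60×10⁻⁶ C)(6.87×10⁻⁶ C)(1/0.314 − 1/0.628) = 0.452 J.
v = √(2·0.452/0.0457) = 4.45 m/s.

4.45 m/s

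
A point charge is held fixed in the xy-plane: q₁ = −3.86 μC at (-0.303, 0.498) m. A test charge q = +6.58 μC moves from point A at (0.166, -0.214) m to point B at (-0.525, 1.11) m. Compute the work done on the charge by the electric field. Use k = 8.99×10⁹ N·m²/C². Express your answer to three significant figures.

0.0829 J

The work done by the electric force is W_field = −ΔU = −q(V_B − V_A) = q(V_A − V_B).
At A: distance to the source charge is 0.853 m; V_A = kq₁/r = -4.07×10⁴ V.
At B: distance to the source charge is 0.651 m; V_B = kq₁/r = -5.33×10⁴ V.
ΔV = V_B − V_A = -1.26×10⁴ V.
W_field = −qΔV = −(6.58×10⁻⁶ C)(-1.26×10⁴ V) = 0.0829 J.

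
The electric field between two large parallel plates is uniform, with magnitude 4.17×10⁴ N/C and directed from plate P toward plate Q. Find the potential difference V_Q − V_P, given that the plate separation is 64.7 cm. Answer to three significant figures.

In a uniform field, potential decreases in the direction of E: ΔV = −E·d for a displacement d parallel to E.
Going from P to Q is a displacement of 64.7 cm along the field, so V_Q − V_P = −Ed = -2.70×10⁴ V.

-2.70×10⁴ V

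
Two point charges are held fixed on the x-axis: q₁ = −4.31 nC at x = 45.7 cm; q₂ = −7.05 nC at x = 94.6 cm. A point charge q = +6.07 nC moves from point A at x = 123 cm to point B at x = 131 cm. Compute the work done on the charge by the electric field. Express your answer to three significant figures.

The work done by the electric force is W_field = −ΔU = −q(V_B − V_A) = q(V_A − V_B).
At A: distances to the source charges are 0.773 m, 0.284 m; V_A = Σ kqᵢ/rᵢ = -273 V.
At B: distances to the source charges are 0.853 m, 0.364 m; V_B = Σ kqᵢ/rᵢ = -220 V.
ΔV = V_B − V_A = 53.7 V.
W_field = −qΔV = −(6.07×10⁻⁹ C)(53.7 V) = -3.26×10⁻⁷ J.

-3.26×10⁻⁷ J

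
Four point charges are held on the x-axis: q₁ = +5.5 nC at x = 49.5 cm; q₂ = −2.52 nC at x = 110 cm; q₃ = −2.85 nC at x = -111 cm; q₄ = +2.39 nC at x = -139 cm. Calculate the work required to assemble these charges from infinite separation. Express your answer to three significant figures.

The assembly work is the sum of pairwise potential energies, U = Σ_{i<j} kqᵢqⱼ/rᵢⱼ.
Pair separations: r₁₂ = 0.605 m, r₁₃ = 1.60 m, r₁₄ = 1.88 m, r₂₃ = 2.21 m, r₂₄ = 2.49 m, r₃₄ = 0.280 m.
Summing all 6 pair terms gives U = -4.42×10⁻⁷ J.

-4.42×10⁻⁷ J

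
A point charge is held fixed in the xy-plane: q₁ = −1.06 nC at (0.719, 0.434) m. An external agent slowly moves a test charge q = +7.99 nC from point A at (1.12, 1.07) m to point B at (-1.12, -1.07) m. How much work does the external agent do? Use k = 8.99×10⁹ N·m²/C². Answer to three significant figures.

For quasistatic motion the external work equals the change in potential energy: W_ext = qΔV = q(V_B − V_A).
At A: distance to the source charge is 0.752 m; V_A = kq₁/r = -12.7 V.
At B: distance to the source charge is 2.38 m; V_B = kq₁/r = -4.01 V.
ΔV = V_B − V_A = 8.66 V.
W_ext = qΔV = (7.99×10⁻⁹ C)(8.66 V) = 6.92×10⁻⁸ J.

6.92×10⁻⁸ J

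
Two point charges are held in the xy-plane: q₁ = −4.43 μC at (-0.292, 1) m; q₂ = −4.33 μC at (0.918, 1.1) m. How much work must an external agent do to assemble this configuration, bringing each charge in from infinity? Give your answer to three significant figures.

The work to assemble the configuration equals its total potential energy, U = Σ kqᵢqⱼ/rᵢⱼ over all pairs.
Pair separations: r₁₂ = 1.21 m.
U = (0.142) = 0.142 J.

0.142 J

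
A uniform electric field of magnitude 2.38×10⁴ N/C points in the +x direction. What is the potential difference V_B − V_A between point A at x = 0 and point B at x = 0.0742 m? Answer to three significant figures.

-1770 V

In a uniform field, potential decreases in the direction of E: V_B − V_A = −E·Δx.
V_B − V_A = −(2.38×10⁴ V/m)(0.0742 m) = -1770 V.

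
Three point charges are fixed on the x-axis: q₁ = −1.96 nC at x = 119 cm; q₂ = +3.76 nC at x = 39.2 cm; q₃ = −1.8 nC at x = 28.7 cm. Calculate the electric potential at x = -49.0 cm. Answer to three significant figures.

Electric potential is a scalar, so the contributions from each charge add algebraically: V = Σ kqᵢ/rᵢ.
Distances from the field point to each charge: r₁ = 1.68 m, r₂ = 0.882 m, r₃ = 0.777 m.
V = k[(-1.96×10⁻⁹)/(1.68) + (3.76×10⁻⁹)/(0.882) + (-1.80×10⁻⁹)/(0.777)] = 7.01 V.

7.01 V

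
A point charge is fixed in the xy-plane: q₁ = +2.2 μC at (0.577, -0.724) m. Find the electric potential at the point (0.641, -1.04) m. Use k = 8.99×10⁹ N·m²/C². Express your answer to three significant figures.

6.13×10⁴ V

The total potential is the scalar sum of each charge's contribution, V = Σ kqᵢ/rᵢ.
Distances from the field point to each charge: r₁ = 0.322 m.
V = k[(2.20×10⁻⁶)/(0.322)] = 6.13×10⁴ V.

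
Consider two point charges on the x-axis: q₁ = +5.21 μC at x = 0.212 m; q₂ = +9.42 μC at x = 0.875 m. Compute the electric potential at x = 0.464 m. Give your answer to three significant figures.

The total potential is the scalar sum of each charge's contribution, V = Σ kqᵢ/rᵢ.
Distances from the field point to each charge: r₁ = 0.252 m, r₂ = 0.411 m.
V = k[(5.21×10⁻⁶)/(0.252) + (9.42×10⁻⁶)/(0.411)] = 3.92×10⁵ V.

3.92×10⁵ V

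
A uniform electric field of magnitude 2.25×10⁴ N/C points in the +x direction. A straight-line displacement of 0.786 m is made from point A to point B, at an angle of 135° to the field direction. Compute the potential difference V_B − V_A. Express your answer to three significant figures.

1.25×10⁴ V

Only the component of displacement along E changes the potential: ΔV = −E·d·cosθ.
ΔV = −(2.25×10⁴ V/m)(0.786 m)cos135° = 1.25×10⁴ V.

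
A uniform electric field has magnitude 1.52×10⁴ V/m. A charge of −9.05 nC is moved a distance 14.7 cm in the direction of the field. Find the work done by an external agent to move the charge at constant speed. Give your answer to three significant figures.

2.02×10⁻⁵ J

The potential change for a displacement 14.7 cm in the direction of the field is ΔV = −Ed = -2230 V.
W_ext = qΔV = 2.02×10⁻⁵ J.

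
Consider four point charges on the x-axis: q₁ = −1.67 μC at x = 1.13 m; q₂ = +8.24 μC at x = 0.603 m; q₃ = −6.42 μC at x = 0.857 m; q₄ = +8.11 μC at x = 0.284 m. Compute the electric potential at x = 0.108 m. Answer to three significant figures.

Electric potential is a scalar, so the contributions from each charge add algebraically: V = Σ kqᵢ/rᵢ.
Distances from the field point to each charge: r₁ = 1.02 m, r₂ = 0.495 m, r₃ = 0.749 m, r₄ = 0.176 m.
V = k[(-1.67×10⁻⁶)/(1.02) + (8.24×10⁻⁶)/(0.495) + (-6.42×10⁻⁶)/(0.749) + (8.11×10⁻⁶)/(0.176)] = 4.72×10⁵ V.

4.72×10⁵ V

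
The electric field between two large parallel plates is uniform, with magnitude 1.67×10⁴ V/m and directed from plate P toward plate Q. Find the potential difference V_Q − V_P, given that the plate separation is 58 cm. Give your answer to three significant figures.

In a uniform field, potential decreases in the direction of E: ΔV = −E·d for a displacement d parallel to E.
Going from P to Q is a displacement of 58 cm along the field, so V_Q − V_P = −Ed = -9690 V.

-9690 V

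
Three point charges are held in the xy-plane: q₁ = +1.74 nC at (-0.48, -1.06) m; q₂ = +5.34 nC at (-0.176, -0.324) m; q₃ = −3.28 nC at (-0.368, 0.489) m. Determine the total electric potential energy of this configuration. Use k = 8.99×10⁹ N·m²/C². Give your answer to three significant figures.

-1.17×10⁻⁷ J

The work to assemble the configuration equals its total potential energy, U = Σ kqᵢqⱼ/rᵢⱼ over all pairs.
Pair separations: r₁₂ = 0.796 m, r₁₃ = 1.55 m, r₂₃ = 0.835 m.
U = (1.05×10⁻⁷) + (-3.30×10⁻⁸) + (-1.88×10⁻⁷) = -1.17×10⁻⁷ J.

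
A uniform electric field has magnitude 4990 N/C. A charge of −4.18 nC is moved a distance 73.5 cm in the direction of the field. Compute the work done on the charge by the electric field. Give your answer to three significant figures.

The potential change for a displacement 73.5 cm in the direction of the field is ΔV = −Ed = -3670 V.
W_field = −qΔV = -1.53×10⁻⁵ J.

-1.53×10⁻⁵ J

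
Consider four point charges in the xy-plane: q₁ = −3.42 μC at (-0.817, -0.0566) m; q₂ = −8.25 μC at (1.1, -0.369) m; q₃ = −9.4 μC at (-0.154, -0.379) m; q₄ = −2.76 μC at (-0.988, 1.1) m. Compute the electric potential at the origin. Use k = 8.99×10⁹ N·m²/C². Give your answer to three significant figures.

Electric potential is a scalar, so the contributions from each charge add algebraically: V = Σ kqᵢ/rᵢ.
Distances from the field point to each charge: r₁ = 0.819 m, r₂ = 1.16 m, r₃ = 0.409 m, r₄ = 1.48 m.
V = k[(-3.42×10⁻⁶)/(0.819) + (-8.25×10⁻⁶)/(1.16) + (-9.40×10⁻⁶)/(0.409) + (-2.76×10⁻⁶)/(1.48)] = -3.25×10⁵ V.

-3.25×10⁵ V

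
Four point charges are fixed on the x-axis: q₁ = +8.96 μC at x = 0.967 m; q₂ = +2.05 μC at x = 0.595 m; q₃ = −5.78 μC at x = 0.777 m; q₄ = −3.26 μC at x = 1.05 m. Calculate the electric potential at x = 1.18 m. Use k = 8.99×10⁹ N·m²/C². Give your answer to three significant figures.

Electric potential is a scalar, so the contributions from each charge add algebraically: V = Σ kqᵢ/rᵢ.
Distances from the field point to each charge: r₁ = 0.213 m, r₂ = 0.585 m, r₃ = 0.403 m, r₄ = 0.130 m.
V = k[(8.96×10⁻⁶)/(0.213) + (2.05×10⁻⁶)/(0.585) + (-5.78×10⁻⁶)/(0.403) + (-3.26×10⁻⁶)/(0.130)] = 5.53×10⁴ V.

5.53×10⁴ V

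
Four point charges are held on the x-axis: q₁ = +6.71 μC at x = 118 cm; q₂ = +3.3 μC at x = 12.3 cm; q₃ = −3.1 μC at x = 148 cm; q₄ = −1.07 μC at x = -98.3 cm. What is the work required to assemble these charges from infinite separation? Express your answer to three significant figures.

The assembly work is the sum of pairwise potential energies, U = Σ_{i<j} kqᵢqⱼ/rᵢⱼ.
Pair separations: r₁₂ = 1.06 m, r₁₃ = 0.300 m, r₁₄ = 2.16 m, r₂₃ = 1.36 m, r₂₄ = 1.11 m, r₃₄ = 2.46 m.
Summing all 6 pair terms gives U = -0.549 J.

-0.549 J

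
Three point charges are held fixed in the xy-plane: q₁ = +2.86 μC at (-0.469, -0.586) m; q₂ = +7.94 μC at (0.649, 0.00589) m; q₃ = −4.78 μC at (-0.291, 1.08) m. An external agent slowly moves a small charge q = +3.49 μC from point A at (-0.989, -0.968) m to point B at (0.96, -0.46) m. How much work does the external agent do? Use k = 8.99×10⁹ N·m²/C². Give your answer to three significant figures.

For quasistatic motion the external work equals the change in potential energy: W_ext = qΔV = q(V_B − V_A).
At A: distances to the source charges are 0.645 m, 1.91 m, 2.16 m; V_A = Σ kqᵢ/rᵢ = 5.74×10⁴ V.
At B: distances to the source charges are 1.43 m, 0.560 m, 1.98 m; V_B = Σ kqᵢ/rᵢ = 1.24×10⁵ V.
ΔV = V_B − V_A = 6.62×10⁴ V.
W_ext = qΔV = (3.49×10⁻⁶ C)(6.62×10⁴ V) = 0.231 J.

0.231 J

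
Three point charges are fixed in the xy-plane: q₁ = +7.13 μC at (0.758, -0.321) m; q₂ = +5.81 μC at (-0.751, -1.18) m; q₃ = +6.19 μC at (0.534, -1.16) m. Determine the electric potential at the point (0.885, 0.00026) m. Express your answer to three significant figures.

2.57×10⁵ V

Electric potential is a scalar, so the contributions from each charge add algebraically: V = Σ kqᵢ/rᵢ.
Distances from the field point to each charge: r₁ = 0.345 m, r₂ = 2.02 m, r₃ = 1.21 m.
V = k[(7.13×10⁻⁶)/(0.345) + (5.81×10⁻⁶)/(2.02) + (6.19×10⁻⁶)/(1.21)] = 2.57×10⁵ V.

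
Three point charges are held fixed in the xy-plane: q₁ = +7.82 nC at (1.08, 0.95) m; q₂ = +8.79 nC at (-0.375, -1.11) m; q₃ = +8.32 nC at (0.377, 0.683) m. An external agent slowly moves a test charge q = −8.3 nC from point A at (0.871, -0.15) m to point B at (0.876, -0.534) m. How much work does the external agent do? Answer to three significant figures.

2.41×10⁻⁷ J

For quasistatic motion the external work equals the change in potential energy: W_ext = qΔV = q(V_B − V_A).
At A: distances to the source charges are 1.12 m, 1.57 m, 0.968 m; V_A = Σ kqᵢ/rᵢ = 190 V.
At B: distances to the source charges are 1.50 m, 1.38 m, 1.32 m; V_B = Σ kqᵢ/rᵢ = 161 V.
ΔV = V_B − V_A = -29.1 V.
W_ext = qΔV = (-8.30×10⁻⁹ C)(-29.1 V) = 2.41×10⁻⁷ J.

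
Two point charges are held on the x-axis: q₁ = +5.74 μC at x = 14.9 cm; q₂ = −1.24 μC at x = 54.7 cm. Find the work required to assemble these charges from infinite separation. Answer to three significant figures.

-0.161 J

The work to assemble the configuration equals its total potential energy, U = Σ kqᵢqⱼ/rᵢⱼ over all pairs.
Pair separations: r₁₂ = 0.398 m.
U = (-0.161) = -0.161 J.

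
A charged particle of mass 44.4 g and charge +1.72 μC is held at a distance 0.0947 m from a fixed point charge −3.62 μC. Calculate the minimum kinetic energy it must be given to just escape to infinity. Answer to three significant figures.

0.591 J

To just escape, total mechanical energy must reach zero at infinity: ½mv²_min + U = 0, so ½mv²_min = −U = |kQq|/r.
|U| = |kQq|/r = (8.99×10⁹ N·m²/C²)(3.62×10⁻⁶)(1.72×10⁻⁶)/(0.0947) = 0.591 J.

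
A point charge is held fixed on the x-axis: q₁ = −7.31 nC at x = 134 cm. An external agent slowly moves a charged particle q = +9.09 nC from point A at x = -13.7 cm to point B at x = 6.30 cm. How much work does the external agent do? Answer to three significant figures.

For quasistatic motion the external work equals the change in potential energy: W_ext = qΔV = q(V_B − V_A).
At A: distance to the source charge is 1.48 m; V_A = kq₁/r = -44.5 V.
At B: distance to the source charge is 1.28 m; V_B = kq₁/r = -51.5 V.
ΔV = V_B − V_A = -6.97 V.
W_ext = qΔV = (9.09×10⁻⁹ C)(-6.97 V) = -6.33×10⁻⁸ J.

-6.33×10⁻⁸ J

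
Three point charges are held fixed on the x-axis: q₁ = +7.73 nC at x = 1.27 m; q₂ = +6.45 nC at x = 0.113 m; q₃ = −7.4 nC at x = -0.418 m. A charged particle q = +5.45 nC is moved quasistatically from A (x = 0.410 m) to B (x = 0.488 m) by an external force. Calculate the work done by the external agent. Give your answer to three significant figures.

-1.40×10⁻⁷ J

For quasistatic motion the external work equals the change in potential energy: W_ext = qΔV = q(V_B − V_A).
At A: distances to the source charges are 0.860 m, 0.297 m, 0.828 m; V_A = Σ kqᵢ/rᵢ = 196 V.
At B: distances to the source charges are 0.782 m, 0.375 m, 0.906 m; V_B = Σ kqᵢ/rᵢ = 170 V.
ΔV = V_B − V_A = -25.6 V.
W_ext = qΔV = (5.45×10⁻⁹ C)(-25.6 V) = -1.40×10⁻⁷ J.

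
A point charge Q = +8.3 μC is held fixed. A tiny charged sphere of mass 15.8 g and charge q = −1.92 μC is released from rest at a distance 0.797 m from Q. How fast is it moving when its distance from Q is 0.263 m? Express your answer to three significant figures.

6.80 m/s

Only the electrostatic force acts, so mechanical energy is conserved: ½mv² = U₁ − U₂ = kQq(1/r₁ − 1/r₂).
U₁ − U₂ = (8.99×10⁹ N·m²/C²)(8.30×10⁻⁶ C)(-1.92×10⁻⁶ C)(1/0.797 − 1/0.263) = 0.365 J.
v = √(2·0.365/0.0158) = 6.80 m/s.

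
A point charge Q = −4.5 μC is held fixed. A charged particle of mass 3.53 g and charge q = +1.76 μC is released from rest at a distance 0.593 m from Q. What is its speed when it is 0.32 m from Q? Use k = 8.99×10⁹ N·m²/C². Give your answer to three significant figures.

Only the electrostatic force acts, so mechanical energy is conserved: ½mv² = U₁ − U₂ = kQq(1/r₁ − 1/r₂).
U₁ − U₂ = (8.99×10⁹ N·m²/C²)(-4.50×10⁻⁶ C)(1.76×10⁻⁶ C)(1/0.593 − 1/0.320) = 0.102 J.
v = √(2·0.102/3.53×10⁻³) = 7.62 m/s.

7.62 m/s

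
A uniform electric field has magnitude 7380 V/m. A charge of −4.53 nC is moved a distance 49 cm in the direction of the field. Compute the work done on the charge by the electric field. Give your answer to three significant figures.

-1.64×10⁻⁵ J

The potential change for a displacement 49 cm in the direction of the field is ΔV = −Ed = -3620 V.
W_field = −qΔV = -1.64×10⁻⁵ J.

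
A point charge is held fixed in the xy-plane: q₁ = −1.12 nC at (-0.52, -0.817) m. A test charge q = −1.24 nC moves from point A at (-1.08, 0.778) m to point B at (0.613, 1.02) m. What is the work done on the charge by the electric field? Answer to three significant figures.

1.60×10⁻⁹ J

The work done by the electric force is W_field = −ΔU = −q(V_B − V_A) = q(V_A − V_B).
At A: distance to the source charge is 1.69 m; V_A = kq₁/r = -5.96 V.
At B: distance to the source charge is 2.16 m; V_B = kq₁/r = -4.67 V.
ΔV = V_B − V_A = 1.29 V.
W_field = −qΔV = −(-1.24×10⁻⁹ C)(1.29 V) = 1.60×10⁻⁹ J.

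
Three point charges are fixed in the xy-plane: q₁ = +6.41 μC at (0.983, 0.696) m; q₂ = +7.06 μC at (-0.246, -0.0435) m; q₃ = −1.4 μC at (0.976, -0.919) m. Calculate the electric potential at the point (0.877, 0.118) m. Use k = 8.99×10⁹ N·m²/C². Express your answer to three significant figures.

Electric potential is a scalar, so the contributions from each charge add algebraically: V = Σ kqᵢ/rᵢ.
Distances from the field point to each charge: r₁ = 0.588 m, r₂ = 1.13 m, r₃ = 1.04 m.
V = k[(6.41×10⁻⁶)/(0.588) + (7.06×10⁻⁶)/(1.13) + (-1.40×10⁻⁶)/(1.04)] = 1.42×10⁵ V.

1.42×10⁵ V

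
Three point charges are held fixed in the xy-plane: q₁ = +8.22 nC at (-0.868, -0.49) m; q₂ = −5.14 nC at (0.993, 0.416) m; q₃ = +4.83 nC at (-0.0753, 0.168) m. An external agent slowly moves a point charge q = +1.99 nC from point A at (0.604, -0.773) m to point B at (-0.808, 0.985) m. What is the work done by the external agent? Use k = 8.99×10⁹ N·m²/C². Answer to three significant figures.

For quasistatic motion the external work equals the change in potential energy: W_ext = qΔV = q(V_B − V_A).
At A: distances to the source charges are 1.50 m, 1.25 m, 1.16 m; V_A = Σ kqᵢ/rᵢ = 49.8 V.
At B: distances to the source charges are 1.48 m, 1.89 m, 1.10 m; V_B = Σ kqᵢ/rᵢ = 65.2 V.
ΔV = V_B − V_A = 15.4 V.
W_ext = qΔV = (1.99×10⁻⁹ C)(15.4 V) = 3.06×10⁻⁸ J.

3.06×10⁻⁸ J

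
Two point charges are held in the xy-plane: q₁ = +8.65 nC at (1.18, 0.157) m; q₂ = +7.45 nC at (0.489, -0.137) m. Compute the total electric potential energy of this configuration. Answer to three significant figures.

7.71×10⁻⁷ J

The assembly work is the sum of pairwise potential energies, U = Σ_{i<j} kqᵢqⱼ/rᵢⱼ.
Pair separations: r₁₂ = 0.751 m.
U = (7.71×10⁻⁷) = 7.71×10⁻⁷ J.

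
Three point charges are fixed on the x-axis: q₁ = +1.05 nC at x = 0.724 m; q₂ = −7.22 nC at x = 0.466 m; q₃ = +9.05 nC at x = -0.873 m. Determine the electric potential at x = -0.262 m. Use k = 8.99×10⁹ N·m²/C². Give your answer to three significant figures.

The total potential is the scalar sum of each charge's contribution, V = Σ kqᵢ/rᵢ.
Distances from the field point to each charge: r₁ = 0.986 m, r₂ = 0.728 m, r₃ = 0.611 m.
V = k[(1.05×10⁻⁹)/(0.986) + (-7.22×10⁻⁹)/(0.728) + (9.05×10⁻⁹)/(0.611)] = 53.6 V.

53.6 V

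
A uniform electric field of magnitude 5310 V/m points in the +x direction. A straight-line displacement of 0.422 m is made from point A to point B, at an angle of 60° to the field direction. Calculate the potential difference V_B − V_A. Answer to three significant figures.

-1120 V

Only the component of displacement along E changes the potential: ΔV = −E·d·cosθ.
ΔV = −(5310 V/m)(0.422 m)cos60° = -1120 V.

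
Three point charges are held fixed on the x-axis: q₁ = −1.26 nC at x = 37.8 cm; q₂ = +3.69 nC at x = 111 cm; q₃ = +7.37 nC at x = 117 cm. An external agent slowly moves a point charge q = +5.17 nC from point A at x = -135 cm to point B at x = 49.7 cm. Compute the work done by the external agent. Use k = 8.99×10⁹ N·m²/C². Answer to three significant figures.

1.25×10⁻⁷ J

For quasistatic motion the external work equals the change in potential energy: W_ext = qΔV = q(V_B − V_A).
At A: distances to the source charges are 1.73 m, 2.46 m, 2.52 m; V_A = Σ kqᵢ/rᵢ = 33.2 V.
At B: distances to the source charges are 0.119 m, 0.613 m, 0.673 m; V_B = Σ kqᵢ/rᵢ = 57.4 V.
ΔV = V_B − V_A = 24.2 V.
W_ext = qΔV = (5.17×10⁻⁹ C)(24.2 V) = 1.25×10⁻⁷ J.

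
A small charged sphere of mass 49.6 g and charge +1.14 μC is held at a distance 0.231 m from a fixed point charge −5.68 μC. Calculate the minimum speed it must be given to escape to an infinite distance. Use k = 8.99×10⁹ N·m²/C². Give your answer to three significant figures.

To just escape, total mechanical energy must reach zero at infinity: ½mv²_min + U = 0, so ½mv²_min = −U = |kQq|/r.
|U| = |kQq|/r = (8.99×10⁹ N·m²/C²)(5.68×10⁻⁶)(1.14×10⁻⁶)/(0.231) = 0.252 J.
v_min = √(2|U|/m) = √(2·0.252/0.0496) = 3.19 m/s.

3.19 m/s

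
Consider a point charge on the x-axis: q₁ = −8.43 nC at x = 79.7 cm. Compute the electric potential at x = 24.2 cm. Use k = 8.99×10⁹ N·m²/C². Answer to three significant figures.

The total potential is the scalar sum of each charge's contribution, V = Σ kqᵢ/rᵢ.
V = k[(-8.43×10⁻⁹)/(0.555)] = -137 V.

-137 V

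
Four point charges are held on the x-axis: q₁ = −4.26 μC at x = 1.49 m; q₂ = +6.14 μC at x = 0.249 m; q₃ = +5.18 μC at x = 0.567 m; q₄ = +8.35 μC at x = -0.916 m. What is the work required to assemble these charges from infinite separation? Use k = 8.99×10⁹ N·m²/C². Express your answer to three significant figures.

The work to assemble the configuration equals its total potential energy, U = Σ kqᵢqⱼ/rᵢⱼ over all pairs.
Pair separations: r₁₂ = 1.24 m, r₁₃ = 0.923 m, r₁₄ = 2.41 m, r₂₃ = 0.318 m, r₂₄ = 1.17 m, r₃₄ = 1.48 m.
Summing all 6 pair terms gives U = 1.02 J.

1.02 J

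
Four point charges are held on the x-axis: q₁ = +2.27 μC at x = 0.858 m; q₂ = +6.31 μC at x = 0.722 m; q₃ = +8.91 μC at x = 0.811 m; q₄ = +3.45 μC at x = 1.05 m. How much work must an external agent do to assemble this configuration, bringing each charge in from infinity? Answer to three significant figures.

The assembly work is the sum of pairwise potential energies, U = Σ_{i<j} kqᵢqⱼ/rᵢⱼ.
Pair separations: r₁₂ = 0.136 m, r₁₃ = 0.0470 m, r₁₄ = 0.192 m, r₂₃ = 0.0890 m, r₂₄ = 0.328 m, r₃₄ = 0.239 m.
Summing all 6 pair terms gives U = 12.6 J.

12.6 J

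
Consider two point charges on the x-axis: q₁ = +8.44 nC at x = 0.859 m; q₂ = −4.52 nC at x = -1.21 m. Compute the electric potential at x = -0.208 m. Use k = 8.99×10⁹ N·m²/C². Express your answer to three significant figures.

30.6 V

Electric potential is a scalar, so the contributions from each charge add algebraically: V = Σ kqᵢ/rᵢ.
Distances from the field point to each charge: r₁ = 1.07 m, r₂ = 1.00 m.
V = k[(8.44×10⁻⁹)/(1.07) + (-4.52×10⁻⁹)/(1.00)] = 30.6 V.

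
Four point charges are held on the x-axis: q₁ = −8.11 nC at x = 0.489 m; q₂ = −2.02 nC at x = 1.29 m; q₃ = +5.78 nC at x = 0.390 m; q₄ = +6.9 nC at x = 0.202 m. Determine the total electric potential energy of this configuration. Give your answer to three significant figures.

-4.15×10⁻⁶ J

The work to assemble the configuration equals its total potential energy, U = Σ kqᵢqⱼ/rᵢⱼ over all pairs.
Pair separations: r₁₂ = 0.801 m, r₁₃ = 0.0990 m, r₁₄ = 0.287 m, r₂₃ = 0.900 m, r₂₄ = 1.09 m, r₃₄ = 0.188 m.
Summing all 6 pair terms gives U = -4.15×10⁻⁶ J.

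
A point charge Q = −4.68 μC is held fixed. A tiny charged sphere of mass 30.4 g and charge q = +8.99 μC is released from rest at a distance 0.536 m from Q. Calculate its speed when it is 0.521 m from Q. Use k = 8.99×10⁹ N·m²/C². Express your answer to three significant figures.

1.16 m/s

Only the electrostatic force acts, so mechanical energy is conserved: ½mv² = U₁ − U₂ = kQq(1/r₁ − 1/r₂).
U₁ − U₂ = (8.99×10⁹ N·m²/C²)(-4.68×10⁻⁶ C)(8.99×10⁻⁶ C)(1/0.536 − 1/0.521) = 0.0203 J.
v = √(2·0.0203/0.0304) = 1.16 m/s.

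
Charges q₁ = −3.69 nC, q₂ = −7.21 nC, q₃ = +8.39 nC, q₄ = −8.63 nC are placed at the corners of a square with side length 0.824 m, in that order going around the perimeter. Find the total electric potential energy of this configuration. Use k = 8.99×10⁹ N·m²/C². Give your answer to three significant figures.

The work to assemble the configuration equals its total potential energy, U = Σ kqᵢqⱼ/rᵢⱼ over all pairs.
The four side pairs have separation 0.824 m and the two diagonal pairs 1.17 m.
Summing all 6 pair terms gives U = -5.71×10⁻⁷ J.

-5.71×10⁻⁷ J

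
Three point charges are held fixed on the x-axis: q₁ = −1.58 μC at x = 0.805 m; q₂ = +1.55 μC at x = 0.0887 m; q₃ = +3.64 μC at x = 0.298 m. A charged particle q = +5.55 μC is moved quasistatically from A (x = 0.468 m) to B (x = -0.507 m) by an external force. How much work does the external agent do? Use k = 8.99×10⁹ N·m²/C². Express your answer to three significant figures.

-0.743 J

For quasistatic motion the external work equals the change in potential energy: W_ext = qΔV = q(V_B − V_A).
At A: distances to the source charges are 0.337 m, 0.379 m, 0.170 m; V_A = Σ kqᵢ/rᵢ = 1.87×10⁵ V.
At B: distances to the source charges are 1.31 m, 0.596 m, 0.805 m; V_B = Σ kqᵢ/rᵢ = 5.32×10⁴ V.
ΔV = V_B − V_A = -1.34×10⁵ V.
W_ext = qΔV = (5.55×10⁻⁶ C)(-1.34×10⁵ V) = -0.743 J.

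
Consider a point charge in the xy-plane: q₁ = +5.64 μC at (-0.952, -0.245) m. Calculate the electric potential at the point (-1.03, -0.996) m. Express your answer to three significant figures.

6.72×10⁴ V

The total potential is the scalar sum of each charge's contribution, V = Σ kqᵢ/rᵢ.
Distances from the field point to each charge: r₁ = 0.755 m.
V = k[(5.64×10⁻⁶)/(0.755)] = 6.72×10⁴ V.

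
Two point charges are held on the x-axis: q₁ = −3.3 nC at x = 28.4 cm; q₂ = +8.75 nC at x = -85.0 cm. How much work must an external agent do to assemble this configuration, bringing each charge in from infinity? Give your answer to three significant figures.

The assembly work is the sum of pairwise potential energies, U = Σ_{i<j} kqᵢqⱼ/rᵢⱼ.
Pair separations: r₁₂ = 1.13 m.
U = (-2.29×10⁻⁷) = -2.29×10⁻⁷ J.

-2.29×10⁻⁷ J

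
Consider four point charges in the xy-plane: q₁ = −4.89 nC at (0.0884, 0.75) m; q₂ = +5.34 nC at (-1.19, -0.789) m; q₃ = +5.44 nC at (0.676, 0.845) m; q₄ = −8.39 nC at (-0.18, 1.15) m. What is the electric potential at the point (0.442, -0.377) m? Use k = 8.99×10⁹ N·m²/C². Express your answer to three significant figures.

-15.1 V

The total potential is the scalar sum of each charge's contribution, V = Σ kqᵢ/rᵢ.
Distances from the field point to each charge: r₁ = 1.18 m, r₂ = 1.68 m, r₃ = 1.24 m, r₄ = 1.65 m.
V = k[(-4.89×10⁻⁹)/(1.18) + (5.34×10⁻⁹)/(1.68) + (5.44×10⁻⁹)/(1.24) + (-8.39×10⁻⁹)/(1.65)] = -15.1 V.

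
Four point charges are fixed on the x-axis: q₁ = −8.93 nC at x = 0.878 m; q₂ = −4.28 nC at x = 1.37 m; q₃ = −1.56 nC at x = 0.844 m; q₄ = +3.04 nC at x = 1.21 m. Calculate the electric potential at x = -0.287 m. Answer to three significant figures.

-86.3 V

Electric potential is a scalar, so the contributions from each charge add algebraically: V = Σ kqᵢ/rᵢ.
Distances from the field point to each charge: r₁ = 1.17 m, r₂ = 1.66 m, r₃ = 1.13 m, r₄ = 1.50 m.
V = k[(-8.93×10⁻⁹)/(1.17) + (-4.28×10⁻⁹)/(1.66) + (-1.56×10⁻⁹)/(1.13) + (3.04×10⁻⁹)/(1.50)] = -86.3 V.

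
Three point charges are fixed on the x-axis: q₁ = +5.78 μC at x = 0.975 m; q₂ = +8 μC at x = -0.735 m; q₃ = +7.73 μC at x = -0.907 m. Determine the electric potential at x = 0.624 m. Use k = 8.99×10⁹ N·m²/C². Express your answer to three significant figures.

2.46×10⁵ V

The total potential is the scalar sum of each charge's contribution, V = Σ kqᵢ/rᵢ.
Distances from the field point to each charge: r₁ = 0.351 m, r₂ = 1.36 m, r₃ = 1.53 m.
V = k[(5.78×10⁻⁶)/(0.351) + (8.00×10⁻⁶)/(1.36) + (7.73×10⁻⁶)/(1.53)] = 2.46×10⁵ V.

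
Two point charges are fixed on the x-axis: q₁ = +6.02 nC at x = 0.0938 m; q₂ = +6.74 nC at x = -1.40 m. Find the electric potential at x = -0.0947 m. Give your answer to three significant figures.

The total potential is the scalar sum of each charge's contribution, V = Σ kqᵢ/rᵢ.
Distances from the field point to each charge: r₁ = 0.189 m, r₂ = 1.31 m.
V = k[(6.02×10⁻⁹)/(0.189) + (6.74×10⁻⁹)/(1.31)] = 334 V.

334 V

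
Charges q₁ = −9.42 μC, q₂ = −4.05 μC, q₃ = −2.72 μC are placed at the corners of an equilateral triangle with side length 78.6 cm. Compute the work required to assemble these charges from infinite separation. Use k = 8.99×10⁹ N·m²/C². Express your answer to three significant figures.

The work to assemble the configuration equals its total potential energy, U = Σ kqᵢqⱼ/rᵢⱼ over all pairs.
All three pair separations equal the side length, 0.786 m.
U = (0.436) + (0.293) + (0.126) = 0.855 J.

0.855 J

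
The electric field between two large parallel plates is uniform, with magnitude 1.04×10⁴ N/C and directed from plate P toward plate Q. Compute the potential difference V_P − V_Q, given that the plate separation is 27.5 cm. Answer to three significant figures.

2860 V

In a uniform field, potential decreases in the direction of E: ΔV = −E·d for a displacement d parallel to E.
Going from Q to P is a displacement of 27.5 cm opposite to the field, so V_P − V_Q = +Ed = 2860 V.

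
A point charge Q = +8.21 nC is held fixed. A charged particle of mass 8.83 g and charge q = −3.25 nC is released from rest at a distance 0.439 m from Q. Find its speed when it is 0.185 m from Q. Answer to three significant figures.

0.0130 m/s

Only the electrostatic force acts, so mechanical energy is conserved: ½mv² = U₁ − U₂ = kQq(1/r₁ − 1/r₂).
U₁ − U₂ = (8.99×10⁹ N·m²/C²)(8.21×10⁻⁹ C)(-3.25×10⁻⁹ C)(1/0.439 − 1/0.185) = 7.50×10⁻⁷ J.
v = √(2·7.50×10⁻⁷/8.83×10⁻³) = 0.0130 m/s.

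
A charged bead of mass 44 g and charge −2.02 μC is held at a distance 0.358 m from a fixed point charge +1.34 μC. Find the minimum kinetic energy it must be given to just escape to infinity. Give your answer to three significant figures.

To just escape, total mechanical energy must reach zero at infinity: ½mv²_min + U = 0, so ½mv²_min = −U = |kQq|/r.
|U| = |kQq|/r = (8.99×10⁹ N·m²/C²)(1.34×10⁻⁶)(2.02×10⁻⁶)/(0.358) = 0.0680 J.

0.0680 J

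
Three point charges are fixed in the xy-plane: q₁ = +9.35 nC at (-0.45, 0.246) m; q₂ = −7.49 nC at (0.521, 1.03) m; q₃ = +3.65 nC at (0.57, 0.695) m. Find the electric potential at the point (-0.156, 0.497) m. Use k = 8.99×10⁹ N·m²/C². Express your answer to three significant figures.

183 V

The total potential is the scalar sum of each charge's contribution, V = Σ kqᵢ/rᵢ.
Distances from the field point to each charge: r₁ = 0.387 m, r₂ = 0.862 m, r₃ = 0.753 m.
V = k[(9.35×10⁻⁹)/(0.387) + (-7.49×10⁻⁹)/(0.862) + (3.65×10⁻⁹)/(0.753)] = 183 V.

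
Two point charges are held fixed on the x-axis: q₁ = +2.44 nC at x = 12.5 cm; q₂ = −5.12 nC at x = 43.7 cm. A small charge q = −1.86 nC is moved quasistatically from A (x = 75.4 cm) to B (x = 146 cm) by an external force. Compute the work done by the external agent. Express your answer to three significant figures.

For quasistatic motion the external work equals the change in potential energy: W_ext = qΔV = q(V_B − V_A).
At A: distances to the source charges are 0.629 m, 0.317 m; V_A = Σ kqᵢ/rᵢ = -110 V.
At B: distances to the source charges are 1.33 m, 1.02 m; V_B = Σ kqᵢ/rᵢ = -28.6 V.
ΔV = V_B − V_A = 81.8 V.
W_ext = qΔV = (-1.86×10⁻⁹ C)(81.8 V) = -1.52×10⁻⁷ J.

-1.52×10⁻⁷ J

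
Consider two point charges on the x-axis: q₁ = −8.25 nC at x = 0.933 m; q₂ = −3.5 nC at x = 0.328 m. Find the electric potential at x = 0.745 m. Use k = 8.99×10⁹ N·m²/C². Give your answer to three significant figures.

Electric potential is a scalar, so the contributions from each charge add algebraically: V = Σ kqᵢ/rᵢ.
Distances from the field point to each charge: r₁ = 0.188 m, r₂ = 0.417 m.
V = k[(-8.25×10⁻⁹)/(0.188) + (-3.50×10⁻⁹)/(0.417)] = -470 V.

-470 V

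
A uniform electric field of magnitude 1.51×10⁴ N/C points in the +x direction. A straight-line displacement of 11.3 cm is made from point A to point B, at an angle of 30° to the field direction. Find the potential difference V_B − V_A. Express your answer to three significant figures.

-1480 V

Only the component of displacement along E changes the potential: ΔV = −E·d·cosθ.
ΔV = −(1.51×10⁴ V/m)(0.113 m)cos30° = -1480 V.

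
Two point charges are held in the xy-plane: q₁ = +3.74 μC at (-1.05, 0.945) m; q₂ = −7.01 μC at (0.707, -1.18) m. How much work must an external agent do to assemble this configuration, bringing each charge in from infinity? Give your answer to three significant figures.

-0.0855 J

The work to assemble the configuration equals its total potential energy, U = Σ kqᵢqⱼ/rᵢⱼ over all pairs.
Pair separations: r₁₂ = 2.76 m.
U = (-0.0855) = -0.0855 J.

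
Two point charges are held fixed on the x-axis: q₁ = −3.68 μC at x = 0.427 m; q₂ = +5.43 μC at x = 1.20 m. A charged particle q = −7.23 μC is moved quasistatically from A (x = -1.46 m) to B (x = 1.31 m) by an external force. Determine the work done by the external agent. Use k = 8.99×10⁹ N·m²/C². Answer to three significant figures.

For quasistatic motion the external work equals the change in potential energy: W_ext = qΔV = q(V_B − V_A).
At A: distances to the source charges are 1.89 m, 2.66 m; V_A = Σ kqᵢ/rᵢ = 820 V.
At B: distances to the source charges are 0.883 m, 0.110 m; V_B = Σ kqᵢ/rᵢ = 4.06×10⁵ V.
ΔV = V_B − V_A = 4.05×10⁵ V.
W_ext = qΔV = (-7.23×10⁻⁶ C)(4.05×10⁵ V) = -2.93 J.

-2.93 J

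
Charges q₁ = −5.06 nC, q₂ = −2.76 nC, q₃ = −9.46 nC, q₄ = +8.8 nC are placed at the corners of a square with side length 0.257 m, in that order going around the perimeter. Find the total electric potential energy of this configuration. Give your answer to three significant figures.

-2.48×10⁻⁶ J

The assembly work is the sum of pairwise potential energies, U = Σ_{i<j} kqᵢqⱼ/rᵢⱼ.
The four side pairs have separation 0.257 m and the two diagonal pairs 0.363 m.
Summing all 6 pair terms gives U = -2.48×10⁻⁶ J.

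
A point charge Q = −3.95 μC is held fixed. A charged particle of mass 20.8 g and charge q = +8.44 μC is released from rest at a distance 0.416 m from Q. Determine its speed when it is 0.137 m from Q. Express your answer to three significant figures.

Only the electrostatic force acts, so mechanical energy is conserved: ½mv² = U₁ − U₂ = kQq(1/r₁ − 1/r₂).
U₁ − U₂ = (8.99×10⁹ N·m²/C²)(-3.95×10⁻⁶ C)(8.44×10⁻⁶ C)(1/0.416 − 1/0.137) = 1.47 J.
v = √(2·1.47/0.0208) = 11.9 m/s.

11.9 m/s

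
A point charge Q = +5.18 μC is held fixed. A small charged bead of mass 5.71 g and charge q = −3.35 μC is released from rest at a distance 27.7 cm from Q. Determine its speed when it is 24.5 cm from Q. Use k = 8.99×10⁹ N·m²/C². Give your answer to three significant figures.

5.08 m/s

Only the electrostatic force acts, so mechanical energy is conserved: ½mv² = U₁ − U₂ = kQq(1/r₁ − 1/r₂).
U₁ − U₂ = (8.99×10⁹ N·m²/C²)(5.18×10⁻⁶ C)(-3.35×10⁻⁶ C)(1/0.277 − 1/0.245) = 0.0736 J.
v = √(2·0.0736/5.71×10⁻³) = 5.08 m/s.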